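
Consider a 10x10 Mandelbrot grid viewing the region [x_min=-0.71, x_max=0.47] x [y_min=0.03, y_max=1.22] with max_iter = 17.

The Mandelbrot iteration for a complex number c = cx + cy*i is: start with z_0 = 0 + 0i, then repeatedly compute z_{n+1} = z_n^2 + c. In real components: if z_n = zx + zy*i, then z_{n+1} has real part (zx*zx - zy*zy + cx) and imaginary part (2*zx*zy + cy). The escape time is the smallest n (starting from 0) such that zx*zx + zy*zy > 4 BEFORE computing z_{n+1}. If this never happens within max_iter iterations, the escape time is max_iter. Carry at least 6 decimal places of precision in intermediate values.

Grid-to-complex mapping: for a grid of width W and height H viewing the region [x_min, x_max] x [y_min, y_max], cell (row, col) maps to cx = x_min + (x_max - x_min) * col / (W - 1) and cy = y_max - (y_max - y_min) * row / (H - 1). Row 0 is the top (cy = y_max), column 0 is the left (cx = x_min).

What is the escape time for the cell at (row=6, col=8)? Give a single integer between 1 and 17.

Answer: 17

Derivation:
z_0 = 0 + 0i, c = 0.3389 + 0.4267i
Iter 1: z = 0.3389 + 0.4267i, |z|^2 = 0.2969
Iter 2: z = 0.2717 + 0.7159i, |z|^2 = 0.5863
Iter 3: z = -0.0997 + 0.8156i, |z|^2 = 0.6752
Iter 4: z = -0.3164 + 0.2640i, |z|^2 = 0.1698
Iter 5: z = 0.3693 + 0.2596i, |z|^2 = 0.2038
Iter 6: z = 0.4079 + 0.6184i, |z|^2 = 0.5489
Iter 7: z = 0.1228 + 0.9312i, |z|^2 = 0.8822
Iter 8: z = -0.5132 + 0.6554i, |z|^2 = 0.6929
Iter 9: z = 0.1727 + -0.2460i, |z|^2 = 0.0903
Iter 10: z = 0.3082 + 0.3417i, |z|^2 = 0.2118
Iter 11: z = 0.3171 + 0.6373i, |z|^2 = 0.5067
Iter 12: z = 0.0333 + 0.8309i, |z|^2 = 0.6914
Iter 13: z = -0.3503 + 0.4820i, |z|^2 = 0.3551
Iter 14: z = 0.2293 + 0.0890i, |z|^2 = 0.0605
Iter 15: z = 0.3835 + 0.4675i, |z|^2 = 0.3656
Iter 16: z = 0.2675 + 0.7853i, |z|^2 = 0.6882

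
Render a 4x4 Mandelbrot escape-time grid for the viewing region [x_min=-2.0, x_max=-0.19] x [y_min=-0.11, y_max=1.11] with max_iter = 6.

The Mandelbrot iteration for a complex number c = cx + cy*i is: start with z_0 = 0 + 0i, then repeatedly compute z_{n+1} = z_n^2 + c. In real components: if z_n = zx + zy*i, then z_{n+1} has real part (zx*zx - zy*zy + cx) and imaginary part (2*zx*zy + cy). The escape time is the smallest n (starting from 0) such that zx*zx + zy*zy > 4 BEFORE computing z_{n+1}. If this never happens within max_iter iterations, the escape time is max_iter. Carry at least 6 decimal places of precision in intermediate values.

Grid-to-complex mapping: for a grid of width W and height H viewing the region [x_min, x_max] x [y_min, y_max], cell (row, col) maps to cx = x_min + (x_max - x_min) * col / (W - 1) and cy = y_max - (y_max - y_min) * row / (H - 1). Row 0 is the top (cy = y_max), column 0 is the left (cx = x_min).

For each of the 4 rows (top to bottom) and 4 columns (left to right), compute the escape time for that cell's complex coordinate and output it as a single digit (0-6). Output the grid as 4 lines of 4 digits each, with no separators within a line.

Answer: 1236
1346
1566
1666

Derivation:
(row=0, col=0): c = -2.0000 + 1.1100i → escape time 1
(row=0, col=1): c = -1.3967 + 1.1100i → escape time 2
(row=0, col=2): c = -0.7933 + 1.1100i → escape time 3
(row=0, col=3): c = -0.1900 + 1.1100i → escape time 6
(row=1, col=0): c = -2.0000 + 0.7033i → escape time 1
(row=1, col=1): c = -1.3967 + 0.7033i → escape time 3
(row=1, col=2): c = -0.7933 + 0.7033i → escape time 4
(row=1, col=3): c = -0.1900 + 0.7033i → escape time 6
(row=2, col=0): c = -2.0000 + 0.2967i → escape time 1
(row=2, col=1): c = -1.3967 + 0.2967i → escape time 5
(row=2, col=2): c = -0.7933 + 0.2967i → escape time 6
(row=2, col=3): c = -0.1900 + 0.2967i → escape time 6
(row=3, col=0): c = -2.0000 + -0.1100i → escape time 1
(row=3, col=1): c = -1.3967 + -0.1100i → escape time 6
(row=3, col=2): c = -0.7933 + -0.1100i → escape time 6
(row=3, col=3): c = -0.1900 + -0.1100i → escape time 6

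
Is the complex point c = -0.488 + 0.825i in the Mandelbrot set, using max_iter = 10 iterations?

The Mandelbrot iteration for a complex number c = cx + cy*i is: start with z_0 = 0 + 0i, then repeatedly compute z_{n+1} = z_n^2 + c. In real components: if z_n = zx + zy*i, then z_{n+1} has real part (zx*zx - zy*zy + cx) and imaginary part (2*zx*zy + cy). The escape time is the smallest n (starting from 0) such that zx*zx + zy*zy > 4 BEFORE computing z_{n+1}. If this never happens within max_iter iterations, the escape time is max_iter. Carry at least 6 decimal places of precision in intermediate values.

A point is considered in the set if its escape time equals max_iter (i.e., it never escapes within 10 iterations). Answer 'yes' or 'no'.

Answer: no

Derivation:
z_0 = 0 + 0i, c = -0.4880 + 0.8250i
Iter 1: z = -0.4880 + 0.8250i, |z|^2 = 0.9188
Iter 2: z = -0.9305 + 0.0198i, |z|^2 = 0.8662
Iter 3: z = 0.3774 + 0.7882i, |z|^2 = 0.7636
Iter 4: z = -0.9668 + 1.4199i, |z|^2 = 2.9507
Iter 5: z = -1.5695 + -1.9204i, |z|^2 = 6.1513
Escaped at iteration 5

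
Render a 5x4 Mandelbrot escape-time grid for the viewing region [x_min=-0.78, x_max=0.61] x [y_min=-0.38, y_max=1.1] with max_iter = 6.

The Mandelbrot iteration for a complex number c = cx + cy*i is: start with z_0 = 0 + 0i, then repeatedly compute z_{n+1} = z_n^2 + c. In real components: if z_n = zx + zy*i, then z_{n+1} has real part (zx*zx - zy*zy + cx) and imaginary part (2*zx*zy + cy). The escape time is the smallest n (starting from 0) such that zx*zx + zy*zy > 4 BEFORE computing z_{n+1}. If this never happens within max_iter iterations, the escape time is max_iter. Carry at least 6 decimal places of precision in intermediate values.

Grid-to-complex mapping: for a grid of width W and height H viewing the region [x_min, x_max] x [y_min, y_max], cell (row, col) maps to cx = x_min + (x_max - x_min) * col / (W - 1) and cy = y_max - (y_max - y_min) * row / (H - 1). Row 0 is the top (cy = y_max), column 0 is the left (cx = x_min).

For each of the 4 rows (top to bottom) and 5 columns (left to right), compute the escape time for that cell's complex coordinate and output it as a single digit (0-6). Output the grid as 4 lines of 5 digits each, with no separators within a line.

(row=0, col=0): c = -0.7800 + 1.1000i → escape time 3
(row=0, col=1): c = -0.4325 + 1.1000i → escape time 4
(row=0, col=2): c = -0.0850 + 1.1000i → escape time 5
(row=0, col=3): c = 0.2625 + 1.1000i → escape time 3
(row=0, col=4): c = 0.6100 + 1.1000i → escape time 2
(row=1, col=0): c = -0.7800 + 0.6067i → escape time 5
(row=1, col=1): c = -0.4325 + 0.6067i → escape time 6
(row=1, col=2): c = -0.0850 + 0.6067i → escape time 6
(row=1, col=3): c = 0.2625 + 0.6067i → escape time 6
(row=1, col=4): c = 0.6100 + 0.6067i → escape time 3
(row=2, col=0): c = -0.7800 + 0.1133i → escape time 6
(row=2, col=1): c = -0.4325 + 0.1133i → escape time 6
(row=2, col=2): c = -0.0850 + 0.1133i → escape time 6
(row=2, col=3): c = 0.2625 + 0.1133i → escape time 6
(row=2, col=4): c = 0.6100 + 0.1133i → escape time 4
(row=3, col=0): c = -0.7800 + -0.3800i → escape time 6
(row=3, col=1): c = -0.4325 + -0.3800i → escape time 6
(row=3, col=2): c = -0.0850 + -0.3800i → escape time 6
(row=3, col=3): c = 0.2625 + -0.3800i → escape time 6
(row=3, col=4): c = 0.6100 + -0.3800i → escape time 4

Answer: 34532
56663
66664
66664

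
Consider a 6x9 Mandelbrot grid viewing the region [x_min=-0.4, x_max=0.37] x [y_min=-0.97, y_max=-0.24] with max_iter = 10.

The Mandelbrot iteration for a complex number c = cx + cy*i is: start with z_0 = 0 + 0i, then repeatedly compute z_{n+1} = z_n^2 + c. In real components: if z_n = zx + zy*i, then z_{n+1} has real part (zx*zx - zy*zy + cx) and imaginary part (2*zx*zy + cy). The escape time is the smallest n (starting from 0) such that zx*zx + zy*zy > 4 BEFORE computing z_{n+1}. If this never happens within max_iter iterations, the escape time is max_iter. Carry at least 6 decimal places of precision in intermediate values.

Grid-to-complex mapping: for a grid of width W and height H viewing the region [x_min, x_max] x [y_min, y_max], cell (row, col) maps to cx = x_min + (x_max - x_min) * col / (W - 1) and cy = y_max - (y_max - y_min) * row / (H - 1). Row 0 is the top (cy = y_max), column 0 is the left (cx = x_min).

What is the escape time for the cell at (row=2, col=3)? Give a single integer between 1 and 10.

Answer: 10

Derivation:
z_0 = 0 + 0i, c = 0.0620 + -0.4225i
Iter 1: z = 0.0620 + -0.4225i, |z|^2 = 0.1824
Iter 2: z = -0.1127 + -0.4749i, |z|^2 = 0.2382
Iter 3: z = -0.1508 + -0.3155i, |z|^2 = 0.1223
Iter 4: z = -0.0148 + -0.3273i, |z|^2 = 0.1074
Iter 5: z = -0.0449 + -0.4128i, |z|^2 = 0.1724
Iter 6: z = -0.1064 + -0.3854i, |z|^2 = 0.1599
Iter 7: z = -0.0752 + -0.3405i, |z|^2 = 0.1216
Iter 8: z = -0.0483 + -0.3713i, |z|^2 = 0.1402
Iter 9: z = -0.0735 + -0.3867i, |z|^2 = 0.1549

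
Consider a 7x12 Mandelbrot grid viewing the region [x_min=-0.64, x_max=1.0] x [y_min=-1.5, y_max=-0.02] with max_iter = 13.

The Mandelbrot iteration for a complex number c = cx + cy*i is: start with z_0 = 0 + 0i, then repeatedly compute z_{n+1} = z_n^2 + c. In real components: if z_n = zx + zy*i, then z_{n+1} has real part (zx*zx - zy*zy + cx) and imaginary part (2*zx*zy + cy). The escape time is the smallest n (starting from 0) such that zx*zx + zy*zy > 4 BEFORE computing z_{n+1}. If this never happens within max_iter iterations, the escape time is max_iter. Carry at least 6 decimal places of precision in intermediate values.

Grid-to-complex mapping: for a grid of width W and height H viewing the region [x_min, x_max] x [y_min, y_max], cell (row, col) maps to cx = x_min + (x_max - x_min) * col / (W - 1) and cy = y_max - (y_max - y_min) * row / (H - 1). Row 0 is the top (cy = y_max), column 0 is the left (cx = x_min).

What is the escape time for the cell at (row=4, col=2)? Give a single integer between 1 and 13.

Answer: 13

Derivation:
z_0 = 0 + 0i, c = -0.0933 + -0.5582i
Iter 1: z = -0.0933 + -0.5582i, |z|^2 = 0.3203
Iter 2: z = -0.3962 + -0.4540i, |z|^2 = 0.3631
Iter 3: z = -0.1425 + -0.1985i, |z|^2 = 0.0597
Iter 4: z = -0.1124 + -0.5016i, |z|^2 = 0.2643
Iter 5: z = -0.3323 + -0.4454i, |z|^2 = 0.3088
Iter 6: z = -0.1813 + -0.2621i, |z|^2 = 0.1016
Iter 7: z = -0.1292 + -0.4631i, |z|^2 = 0.2312
Iter 8: z = -0.2911 + -0.4385i, |z|^2 = 0.2771
Iter 9: z = -0.2009 + -0.3028i, |z|^2 = 0.1321
Iter 10: z = -0.1447 + -0.4365i, |z|^2 = 0.2115
Iter 11: z = -0.2629 + -0.4318i, |z|^2 = 0.2556
Iter 12: z = -0.2107 + -0.3311i, |z|^2 = 0.1540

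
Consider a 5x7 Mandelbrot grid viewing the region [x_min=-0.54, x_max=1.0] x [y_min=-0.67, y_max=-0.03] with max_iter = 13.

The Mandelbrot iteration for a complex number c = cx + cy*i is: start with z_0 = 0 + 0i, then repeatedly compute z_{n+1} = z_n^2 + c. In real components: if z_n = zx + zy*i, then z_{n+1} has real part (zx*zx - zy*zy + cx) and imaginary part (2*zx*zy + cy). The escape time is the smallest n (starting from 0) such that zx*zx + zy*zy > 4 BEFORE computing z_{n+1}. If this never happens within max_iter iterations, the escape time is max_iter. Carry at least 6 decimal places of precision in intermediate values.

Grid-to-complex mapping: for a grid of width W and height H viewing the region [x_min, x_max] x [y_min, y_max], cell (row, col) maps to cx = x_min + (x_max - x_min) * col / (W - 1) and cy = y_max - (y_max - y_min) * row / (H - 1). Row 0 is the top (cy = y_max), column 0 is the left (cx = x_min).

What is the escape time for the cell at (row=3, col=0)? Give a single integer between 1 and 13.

z_0 = 0 + 0i, c = -0.5400 + -0.3500i
Iter 1: z = -0.5400 + -0.3500i, |z|^2 = 0.4141
Iter 2: z = -0.3709 + 0.0280i, |z|^2 = 0.1384
Iter 3: z = -0.4032 + -0.3708i, |z|^2 = 0.3001
Iter 4: z = -0.5149 + -0.0510i, |z|^2 = 0.2677
Iter 5: z = -0.2775 + -0.2975i, |z|^2 = 0.1655
Iter 6: z = -0.5515 + -0.1849i, |z|^2 = 0.3383
Iter 7: z = -0.2700 + -0.1461i, |z|^2 = 0.0943
Iter 8: z = -0.4884 + -0.2711i, |z|^2 = 0.3120
Iter 9: z = -0.3750 + -0.0852i, |z|^2 = 0.1478
Iter 10: z = -0.4067 + -0.2861i, |z|^2 = 0.2472
Iter 11: z = -0.4565 + -0.1173i, |z|^2 = 0.2221
Iter 12: z = -0.3454 + -0.2429i, |z|^2 = 0.1783

Answer: 13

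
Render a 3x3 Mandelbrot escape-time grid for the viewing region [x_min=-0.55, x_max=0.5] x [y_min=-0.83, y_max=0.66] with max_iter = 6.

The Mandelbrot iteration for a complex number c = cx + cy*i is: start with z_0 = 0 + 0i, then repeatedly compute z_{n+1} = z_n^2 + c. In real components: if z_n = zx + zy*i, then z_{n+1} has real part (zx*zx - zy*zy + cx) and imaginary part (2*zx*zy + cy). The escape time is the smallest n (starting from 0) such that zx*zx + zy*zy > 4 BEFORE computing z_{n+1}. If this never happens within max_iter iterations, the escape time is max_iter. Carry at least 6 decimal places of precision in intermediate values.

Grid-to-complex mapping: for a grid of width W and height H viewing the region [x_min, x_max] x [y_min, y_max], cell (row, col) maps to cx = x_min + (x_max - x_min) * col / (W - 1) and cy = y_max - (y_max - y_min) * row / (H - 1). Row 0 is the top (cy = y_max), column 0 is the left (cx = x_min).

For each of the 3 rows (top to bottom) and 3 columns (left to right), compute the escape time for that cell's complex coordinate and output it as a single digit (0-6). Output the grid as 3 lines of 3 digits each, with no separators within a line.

(row=0, col=0): c = -0.5500 + 0.6600i → escape time 6
(row=0, col=1): c = -0.0250 + 0.6600i → escape time 6
(row=0, col=2): c = 0.5000 + 0.6600i → escape time 4
(row=1, col=0): c = -0.5500 + -0.0850i → escape time 6
(row=1, col=1): c = -0.0250 + -0.0850i → escape time 6
(row=1, col=2): c = 0.5000 + -0.0850i → escape time 5
(row=2, col=0): c = -0.5500 + -0.8300i → escape time 4
(row=2, col=1): c = -0.0250 + -0.8300i → escape time 6
(row=2, col=2): c = 0.5000 + -0.8300i → escape time 3

Answer: 664
665
463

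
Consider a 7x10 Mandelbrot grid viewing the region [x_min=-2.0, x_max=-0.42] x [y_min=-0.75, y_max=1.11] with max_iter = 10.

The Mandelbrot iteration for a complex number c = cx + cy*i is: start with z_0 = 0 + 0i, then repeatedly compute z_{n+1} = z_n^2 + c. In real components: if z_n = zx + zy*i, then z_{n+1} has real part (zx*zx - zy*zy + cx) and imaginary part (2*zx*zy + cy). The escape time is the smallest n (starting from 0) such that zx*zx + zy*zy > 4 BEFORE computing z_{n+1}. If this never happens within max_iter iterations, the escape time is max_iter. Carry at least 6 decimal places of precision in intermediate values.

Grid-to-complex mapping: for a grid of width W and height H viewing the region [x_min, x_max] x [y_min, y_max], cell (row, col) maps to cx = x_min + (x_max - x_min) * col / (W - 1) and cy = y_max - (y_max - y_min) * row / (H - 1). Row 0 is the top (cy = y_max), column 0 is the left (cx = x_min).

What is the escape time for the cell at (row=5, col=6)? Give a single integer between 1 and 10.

z_0 = 0 + 0i, c = -0.4200 + 0.0767i
Iter 1: z = -0.4200 + 0.0767i, |z|^2 = 0.1823
Iter 2: z = -0.2495 + 0.0123i, |z|^2 = 0.0624
Iter 3: z = -0.3579 + 0.0705i, |z|^2 = 0.1331
Iter 4: z = -0.2969 + 0.0262i, |z|^2 = 0.0888
Iter 5: z = -0.3325 + 0.0611i, |z|^2 = 0.1143
Iter 6: z = -0.3131 + 0.0360i, |z|^2 = 0.0994
Iter 7: z = -0.3232 + 0.0541i, |z|^2 = 0.1074
Iter 8: z = -0.3184 + 0.0417i, |z|^2 = 0.1031
Iter 9: z = -0.3203 + 0.0501i, |z|^2 = 0.1051

Answer: 10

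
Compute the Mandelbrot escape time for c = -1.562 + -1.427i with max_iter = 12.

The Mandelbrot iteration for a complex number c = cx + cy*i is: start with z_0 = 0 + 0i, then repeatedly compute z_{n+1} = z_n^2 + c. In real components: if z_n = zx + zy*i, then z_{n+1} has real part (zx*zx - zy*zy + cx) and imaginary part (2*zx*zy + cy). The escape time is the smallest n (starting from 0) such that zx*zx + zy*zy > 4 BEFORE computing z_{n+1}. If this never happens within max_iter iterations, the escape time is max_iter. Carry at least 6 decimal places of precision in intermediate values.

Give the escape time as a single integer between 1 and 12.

z_0 = 0 + 0i, c = -1.5620 + -1.4270i
Iter 1: z = -1.5620 + -1.4270i, |z|^2 = 4.4762
Escaped at iteration 1

Answer: 1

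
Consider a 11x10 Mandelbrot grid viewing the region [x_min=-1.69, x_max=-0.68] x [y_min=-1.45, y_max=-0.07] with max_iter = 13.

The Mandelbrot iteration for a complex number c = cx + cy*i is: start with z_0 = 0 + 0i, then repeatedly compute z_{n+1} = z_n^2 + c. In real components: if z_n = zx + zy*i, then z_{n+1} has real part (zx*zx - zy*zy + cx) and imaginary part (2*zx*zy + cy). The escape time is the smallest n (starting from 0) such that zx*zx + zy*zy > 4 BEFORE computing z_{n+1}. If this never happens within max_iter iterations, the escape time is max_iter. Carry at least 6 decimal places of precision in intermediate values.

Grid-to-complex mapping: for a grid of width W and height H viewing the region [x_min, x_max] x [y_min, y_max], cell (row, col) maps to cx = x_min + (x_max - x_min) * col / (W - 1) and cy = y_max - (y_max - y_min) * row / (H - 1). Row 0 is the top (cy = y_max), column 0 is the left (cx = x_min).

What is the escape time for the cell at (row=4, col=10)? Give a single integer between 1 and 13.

Answer: 5

Derivation:
z_0 = 0 + 0i, c = -0.6800 + -0.6833i
Iter 1: z = -0.6800 + -0.6833i, |z|^2 = 0.9293
Iter 2: z = -0.6845 + 0.2460i, |z|^2 = 0.5291
Iter 3: z = -0.2719 + -1.0201i, |z|^2 = 1.1146
Iter 4: z = -1.6467 + -0.1286i, |z|^2 = 2.7282
Iter 5: z = 2.0152 + -0.2599i, |z|^2 = 4.1285
Escaped at iteration 5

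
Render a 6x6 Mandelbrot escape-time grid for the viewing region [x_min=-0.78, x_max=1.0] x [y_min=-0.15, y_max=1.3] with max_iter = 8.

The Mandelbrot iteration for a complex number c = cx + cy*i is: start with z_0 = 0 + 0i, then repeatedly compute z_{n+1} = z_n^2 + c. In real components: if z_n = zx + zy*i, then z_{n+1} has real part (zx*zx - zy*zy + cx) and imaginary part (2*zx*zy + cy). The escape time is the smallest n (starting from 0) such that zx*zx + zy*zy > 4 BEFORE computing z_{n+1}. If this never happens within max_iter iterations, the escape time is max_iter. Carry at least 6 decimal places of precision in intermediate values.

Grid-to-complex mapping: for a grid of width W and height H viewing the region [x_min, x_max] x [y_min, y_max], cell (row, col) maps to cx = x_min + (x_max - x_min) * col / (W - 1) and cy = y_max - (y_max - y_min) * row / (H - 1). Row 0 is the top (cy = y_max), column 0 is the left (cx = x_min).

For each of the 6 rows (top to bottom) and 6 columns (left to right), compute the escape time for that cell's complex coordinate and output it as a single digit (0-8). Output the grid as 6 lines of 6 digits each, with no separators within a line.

Answer: 332222
348322
478632
788832
888842
888842

Derivation:
(row=0, col=0): c = -0.7800 + 1.3000i → escape time 3
(row=0, col=1): c = -0.4240 + 1.3000i → escape time 3
(row=0, col=2): c = -0.0680 + 1.3000i → escape time 2
(row=0, col=3): c = 0.2880 + 1.3000i → escape time 2
(row=0, col=4): c = 0.6440 + 1.3000i → escape time 2
(row=0, col=5): c = 1.0000 + 1.3000i → escape time 2
(row=1, col=0): c = -0.7800 + 1.0100i → escape time 3
(row=1, col=1): c = -0.4240 + 1.0100i → escape time 4
(row=1, col=2): c = -0.0680 + 1.0100i → escape time 8
(row=1, col=3): c = 0.2880 + 1.0100i → escape time 3
(row=1, col=4): c = 0.6440 + 1.0100i → escape time 2
(row=1, col=5): c = 1.0000 + 1.0100i → escape time 2
(row=2, col=0): c = -0.7800 + 0.7200i → escape time 4
(row=2, col=1): c = -0.4240 + 0.7200i → escape time 7
(row=2, col=2): c = -0.0680 + 0.7200i → escape time 8
(row=2, col=3): c = 0.2880 + 0.7200i → escape time 6
(row=2, col=4): c = 0.6440 + 0.7200i → escape time 3
(row=2, col=5): c = 1.0000 + 0.7200i → escape time 2
(row=3, col=0): c = -0.7800 + 0.4300i → escape time 7
(row=3, col=1): c = -0.4240 + 0.4300i → escape time 8
(row=3, col=2): c = -0.0680 + 0.4300i → escape time 8
(row=3, col=3): c = 0.2880 + 0.4300i → escape time 8
(row=3, col=4): c = 0.6440 + 0.4300i → escape time 3
(row=3, col=5): c = 1.0000 + 0.4300i → escape time 2
(row=4, col=0): c = -0.7800 + 0.1400i → escape time 8
(row=4, col=1): c = -0.4240 + 0.1400i → escape time 8
(row=4, col=2): c = -0.0680 + 0.1400i → escape time 8
(row=4, col=3): c = 0.2880 + 0.1400i → escape time 8
(row=4, col=4): c = 0.6440 + 0.1400i → escape time 4
(row=4, col=5): c = 1.0000 + 0.1400i → escape time 2
(row=5, col=0): c = -0.7800 + -0.1500i → escape time 8
(row=5, col=1): c = -0.4240 + -0.1500i → escape time 8
(row=5, col=2): c = -0.0680 + -0.1500i → escape time 8
(row=5, col=3): c = 0.2880 + -0.1500i → escape time 8
(row=5, col=4): c = 0.6440 + -0.1500i → escape time 4
(row=5, col=5): c = 1.0000 + -0.1500i → escape time 2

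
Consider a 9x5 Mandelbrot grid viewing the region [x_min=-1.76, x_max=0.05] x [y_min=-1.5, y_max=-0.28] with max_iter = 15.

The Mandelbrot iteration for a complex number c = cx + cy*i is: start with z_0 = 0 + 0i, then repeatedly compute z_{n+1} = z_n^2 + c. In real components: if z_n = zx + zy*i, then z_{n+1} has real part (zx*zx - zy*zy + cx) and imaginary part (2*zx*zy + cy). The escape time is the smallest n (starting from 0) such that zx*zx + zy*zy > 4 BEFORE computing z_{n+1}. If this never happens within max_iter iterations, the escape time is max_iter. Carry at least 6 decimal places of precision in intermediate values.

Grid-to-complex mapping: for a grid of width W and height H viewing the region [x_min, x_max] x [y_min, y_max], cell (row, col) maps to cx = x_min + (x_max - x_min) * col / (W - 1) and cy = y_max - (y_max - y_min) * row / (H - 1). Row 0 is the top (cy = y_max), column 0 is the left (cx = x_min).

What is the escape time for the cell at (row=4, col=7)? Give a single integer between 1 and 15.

z_0 = 0 + 0i, c = -0.1763 + -1.5000i
Iter 1: z = -0.1763 + -1.5000i, |z|^2 = 2.2811
Iter 2: z = -2.3952 + -0.9712i, |z|^2 = 6.6802
Escaped at iteration 2

Answer: 2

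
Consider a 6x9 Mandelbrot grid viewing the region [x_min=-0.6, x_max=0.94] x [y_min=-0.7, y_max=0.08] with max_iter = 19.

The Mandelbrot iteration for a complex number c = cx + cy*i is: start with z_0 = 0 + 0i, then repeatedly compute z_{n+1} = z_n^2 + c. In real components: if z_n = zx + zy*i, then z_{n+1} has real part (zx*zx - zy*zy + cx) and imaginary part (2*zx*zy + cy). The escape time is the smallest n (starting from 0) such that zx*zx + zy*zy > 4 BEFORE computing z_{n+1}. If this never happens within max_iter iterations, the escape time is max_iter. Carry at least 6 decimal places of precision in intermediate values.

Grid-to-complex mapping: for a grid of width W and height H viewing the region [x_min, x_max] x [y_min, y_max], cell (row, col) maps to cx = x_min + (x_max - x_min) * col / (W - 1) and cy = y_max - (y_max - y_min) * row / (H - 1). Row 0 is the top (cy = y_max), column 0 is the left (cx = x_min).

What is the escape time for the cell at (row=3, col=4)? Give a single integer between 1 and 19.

Answer: 4

Derivation:
z_0 = 0 + 0i, c = 0.6320 + -0.2125i
Iter 1: z = 0.6320 + -0.2125i, |z|^2 = 0.4446
Iter 2: z = 0.9863 + -0.4811i, |z|^2 = 1.2042
Iter 3: z = 1.3733 + -1.1615i, |z|^2 = 3.2349
Iter 4: z = 1.1688 + -3.4026i, |z|^2 = 12.9436
Escaped at iteration 4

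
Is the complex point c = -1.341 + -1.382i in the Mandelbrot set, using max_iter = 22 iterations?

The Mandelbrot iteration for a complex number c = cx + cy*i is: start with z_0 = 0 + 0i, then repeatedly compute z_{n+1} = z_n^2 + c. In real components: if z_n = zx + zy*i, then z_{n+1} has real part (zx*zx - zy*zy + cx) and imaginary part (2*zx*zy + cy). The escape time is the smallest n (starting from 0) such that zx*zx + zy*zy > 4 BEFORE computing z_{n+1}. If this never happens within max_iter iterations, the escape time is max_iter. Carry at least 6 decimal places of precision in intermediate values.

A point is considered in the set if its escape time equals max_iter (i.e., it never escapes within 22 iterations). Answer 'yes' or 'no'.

Answer: no

Derivation:
z_0 = 0 + 0i, c = -1.3410 + -1.3820i
Iter 1: z = -1.3410 + -1.3820i, |z|^2 = 3.7082
Iter 2: z = -1.4526 + 2.3245i, |z|^2 = 7.5136
Escaped at iteration 2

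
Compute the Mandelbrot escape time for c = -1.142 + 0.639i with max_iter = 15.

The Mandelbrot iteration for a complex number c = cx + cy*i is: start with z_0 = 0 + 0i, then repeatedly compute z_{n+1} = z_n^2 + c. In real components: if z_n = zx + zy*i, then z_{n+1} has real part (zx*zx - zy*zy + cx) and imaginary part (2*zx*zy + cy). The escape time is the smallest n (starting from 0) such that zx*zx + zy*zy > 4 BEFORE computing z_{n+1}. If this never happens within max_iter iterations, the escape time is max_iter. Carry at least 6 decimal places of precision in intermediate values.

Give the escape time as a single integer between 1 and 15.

Answer: 3

Derivation:
z_0 = 0 + 0i, c = -1.1420 + 0.6390i
Iter 1: z = -1.1420 + 0.6390i, |z|^2 = 1.7125
Iter 2: z = -0.2462 + -0.8205i, |z|^2 = 0.7338
Iter 3: z = -1.7546 + 1.0429i, |z|^2 = 4.1663
Escaped at iteration 3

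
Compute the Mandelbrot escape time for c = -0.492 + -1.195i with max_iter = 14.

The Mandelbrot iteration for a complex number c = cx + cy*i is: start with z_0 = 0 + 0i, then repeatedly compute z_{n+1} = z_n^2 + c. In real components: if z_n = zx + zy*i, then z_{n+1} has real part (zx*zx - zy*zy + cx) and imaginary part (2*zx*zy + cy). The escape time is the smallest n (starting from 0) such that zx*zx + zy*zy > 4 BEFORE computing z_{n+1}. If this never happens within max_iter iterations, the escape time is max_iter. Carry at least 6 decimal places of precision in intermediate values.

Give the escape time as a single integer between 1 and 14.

z_0 = 0 + 0i, c = -0.4920 + -1.1950i
Iter 1: z = -0.4920 + -1.1950i, |z|^2 = 1.6701
Iter 2: z = -1.6780 + -0.0191i, |z|^2 = 2.8159
Iter 3: z = 2.3232 + -1.1308i, |z|^2 = 6.6760
Escaped at iteration 3

Answer: 3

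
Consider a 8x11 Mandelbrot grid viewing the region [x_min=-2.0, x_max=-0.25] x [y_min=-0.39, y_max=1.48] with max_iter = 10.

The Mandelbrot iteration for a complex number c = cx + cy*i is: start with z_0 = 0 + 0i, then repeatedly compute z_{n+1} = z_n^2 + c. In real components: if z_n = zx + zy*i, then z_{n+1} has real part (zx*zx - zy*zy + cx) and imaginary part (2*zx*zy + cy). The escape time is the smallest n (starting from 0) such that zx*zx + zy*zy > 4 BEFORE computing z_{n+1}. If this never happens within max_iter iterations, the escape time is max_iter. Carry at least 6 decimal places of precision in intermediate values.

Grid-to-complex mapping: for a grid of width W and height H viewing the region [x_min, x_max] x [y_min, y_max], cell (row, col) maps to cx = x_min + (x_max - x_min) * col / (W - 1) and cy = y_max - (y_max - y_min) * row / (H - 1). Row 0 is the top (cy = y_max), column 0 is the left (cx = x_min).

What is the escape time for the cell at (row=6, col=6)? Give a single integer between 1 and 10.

z_0 = 0 + 0i, c = -0.5000 + 0.3580i
Iter 1: z = -0.5000 + 0.3580i, |z|^2 = 0.3782
Iter 2: z = -0.3782 + 0.0000i, |z|^2 = 0.1430
Iter 3: z = -0.3570 + 0.3580i, |z|^2 = 0.2556
Iter 4: z = -0.5007 + 0.1024i, |z|^2 = 0.2612
Iter 5: z = -0.2598 + 0.2555i, |z|^2 = 0.1327
Iter 6: z = -0.4978 + 0.2253i, |z|^2 = 0.2985
Iter 7: z = -0.3030 + 0.1337i, |z|^2 = 0.1097
Iter 8: z = -0.4261 + 0.2770i, |z|^2 = 0.2583
Iter 9: z = -0.3952 + 0.1220i, |z|^2 = 0.1710

Answer: 10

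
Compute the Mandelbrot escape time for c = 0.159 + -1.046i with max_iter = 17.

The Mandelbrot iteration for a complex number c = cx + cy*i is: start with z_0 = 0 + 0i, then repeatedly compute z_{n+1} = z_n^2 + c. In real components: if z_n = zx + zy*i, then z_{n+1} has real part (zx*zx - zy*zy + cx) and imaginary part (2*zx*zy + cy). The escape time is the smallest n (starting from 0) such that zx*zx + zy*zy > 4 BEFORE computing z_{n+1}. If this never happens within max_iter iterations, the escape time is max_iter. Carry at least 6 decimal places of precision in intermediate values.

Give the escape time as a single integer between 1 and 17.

z_0 = 0 + 0i, c = 0.1590 + -1.0460i
Iter 1: z = 0.1590 + -1.0460i, |z|^2 = 1.1194
Iter 2: z = -0.9098 + -1.3786i, |z|^2 = 2.7284
Iter 3: z = -0.9138 + 1.4626i, |z|^2 = 2.9744
Iter 4: z = -1.1453 + -3.7192i, |z|^2 = 15.1440
Escaped at iteration 4

Answer: 4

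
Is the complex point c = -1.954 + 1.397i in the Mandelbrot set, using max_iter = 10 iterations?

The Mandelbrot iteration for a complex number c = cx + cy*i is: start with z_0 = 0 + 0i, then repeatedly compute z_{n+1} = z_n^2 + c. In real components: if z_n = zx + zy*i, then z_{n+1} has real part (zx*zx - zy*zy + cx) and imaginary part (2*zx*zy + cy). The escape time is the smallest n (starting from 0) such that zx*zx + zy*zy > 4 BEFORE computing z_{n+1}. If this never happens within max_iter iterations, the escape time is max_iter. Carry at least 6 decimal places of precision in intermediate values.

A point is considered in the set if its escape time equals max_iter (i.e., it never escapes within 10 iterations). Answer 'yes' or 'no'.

z_0 = 0 + 0i, c = -1.9540 + 1.3970i
Iter 1: z = -1.9540 + 1.3970i, |z|^2 = 5.7697
Escaped at iteration 1

Answer: no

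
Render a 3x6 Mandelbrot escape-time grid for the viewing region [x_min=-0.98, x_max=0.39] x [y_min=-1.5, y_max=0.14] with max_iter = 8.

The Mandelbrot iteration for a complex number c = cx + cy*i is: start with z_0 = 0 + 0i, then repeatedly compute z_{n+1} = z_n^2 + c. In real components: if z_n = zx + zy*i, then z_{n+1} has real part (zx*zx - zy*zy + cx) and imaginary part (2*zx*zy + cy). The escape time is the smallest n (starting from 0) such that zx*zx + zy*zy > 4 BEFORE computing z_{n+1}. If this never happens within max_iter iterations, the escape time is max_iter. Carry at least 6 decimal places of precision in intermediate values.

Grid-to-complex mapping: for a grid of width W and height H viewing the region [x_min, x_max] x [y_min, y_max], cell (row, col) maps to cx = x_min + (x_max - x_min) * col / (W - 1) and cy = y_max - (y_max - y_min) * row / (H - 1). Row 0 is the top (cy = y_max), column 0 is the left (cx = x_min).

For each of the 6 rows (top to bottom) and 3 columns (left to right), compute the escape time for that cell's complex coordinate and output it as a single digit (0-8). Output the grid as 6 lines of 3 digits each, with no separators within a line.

Answer: 888
888
588
384
332
222

Derivation:
(row=0, col=0): c = -0.9800 + 0.1400i → escape time 8
(row=0, col=1): c = -0.2950 + 0.1400i → escape time 8
(row=0, col=2): c = 0.3900 + 0.1400i → escape time 8
(row=1, col=0): c = -0.9800 + -0.1880i → escape time 8
(row=1, col=1): c = -0.2950 + -0.1880i → escape time 8
(row=1, col=2): c = 0.3900 + -0.1880i → escape time 8
(row=2, col=0): c = -0.9800 + -0.5160i → escape time 5
(row=2, col=1): c = -0.2950 + -0.5160i → escape time 8
(row=2, col=2): c = 0.3900 + -0.5160i → escape time 8
(row=3, col=0): c = -0.9800 + -0.8440i → escape time 3
(row=3, col=1): c = -0.2950 + -0.8440i → escape time 8
(row=3, col=2): c = 0.3900 + -0.8440i → escape time 4
(row=4, col=0): c = -0.9800 + -1.1720i → escape time 3
(row=4, col=1): c = -0.2950 + -1.1720i → escape time 3
(row=4, col=2): c = 0.3900 + -1.1720i → escape time 2
(row=5, col=0): c = -0.9800 + -1.5000i → escape time 2
(row=5, col=1): c = -0.2950 + -1.5000i → escape time 2
(row=5, col=2): c = 0.3900 + -1.5000i → escape time 2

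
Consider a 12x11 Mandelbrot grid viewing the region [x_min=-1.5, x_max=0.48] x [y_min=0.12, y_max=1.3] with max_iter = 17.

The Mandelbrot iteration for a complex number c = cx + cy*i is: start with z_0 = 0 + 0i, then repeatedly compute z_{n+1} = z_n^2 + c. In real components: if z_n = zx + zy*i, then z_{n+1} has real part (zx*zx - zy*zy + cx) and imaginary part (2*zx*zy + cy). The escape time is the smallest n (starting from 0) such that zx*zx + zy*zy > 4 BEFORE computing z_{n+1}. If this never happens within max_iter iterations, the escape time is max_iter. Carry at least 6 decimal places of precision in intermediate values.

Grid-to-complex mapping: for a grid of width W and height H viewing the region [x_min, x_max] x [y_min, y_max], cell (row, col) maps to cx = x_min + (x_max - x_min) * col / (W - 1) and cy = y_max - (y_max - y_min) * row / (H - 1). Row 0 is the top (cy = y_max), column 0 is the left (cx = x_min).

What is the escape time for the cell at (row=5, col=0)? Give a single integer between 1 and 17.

z_0 = 0 + 0i, c = -1.5000 + 0.7100i
Iter 1: z = -1.5000 + 0.7100i, |z|^2 = 2.7541
Iter 2: z = 0.2459 + -1.4200i, |z|^2 = 2.0769
Iter 3: z = -3.4559 + 0.0116i, |z|^2 = 11.9436
Escaped at iteration 3

Answer: 3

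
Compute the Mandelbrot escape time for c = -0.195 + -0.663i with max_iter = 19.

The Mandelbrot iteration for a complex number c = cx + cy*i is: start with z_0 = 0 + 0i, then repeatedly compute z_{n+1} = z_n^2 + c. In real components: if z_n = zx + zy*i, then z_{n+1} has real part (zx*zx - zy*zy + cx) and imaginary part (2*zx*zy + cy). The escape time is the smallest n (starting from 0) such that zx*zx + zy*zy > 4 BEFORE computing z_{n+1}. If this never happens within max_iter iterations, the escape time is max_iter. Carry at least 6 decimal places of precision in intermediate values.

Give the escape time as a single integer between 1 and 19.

z_0 = 0 + 0i, c = -0.1950 + -0.6630i
Iter 1: z = -0.1950 + -0.6630i, |z|^2 = 0.4776
Iter 2: z = -0.5965 + -0.4044i, |z|^2 = 0.5194
Iter 3: z = -0.0027 + -0.1805i, |z|^2 = 0.0326
Iter 4: z = -0.2276 + -0.6620i, |z|^2 = 0.4901
Iter 5: z = -0.5815 + -0.3617i, |z|^2 = 0.4690
Iter 6: z = 0.0123 + -0.2424i, |z|^2 = 0.0589
Iter 7: z = -0.2536 + -0.6690i, |z|^2 = 0.5118
Iter 8: z = -0.5782 + -0.3237i, |z|^2 = 0.4391
Iter 9: z = 0.0345 + -0.2886i, |z|^2 = 0.0845
Iter 10: z = -0.2771 + -0.6829i, |z|^2 = 0.5432
Iter 11: z = -0.5846 + -0.2845i, |z|^2 = 0.4227
Iter 12: z = 0.0658 + -0.3304i, |z|^2 = 0.1135
Iter 13: z = -0.2998 + -0.7065i, |z|^2 = 0.5890
Iter 14: z = -0.6043 + -0.2394i, |z|^2 = 0.4224
Iter 15: z = 0.1128 + -0.3737i, |z|^2 = 0.1524
Iter 16: z = -0.3219 + -0.7473i, |z|^2 = 0.6622
Iter 17: z = -0.6499 + -0.1818i, |z|^2 = 0.4554
Iter 18: z = 0.1943 + -0.4267i, |z|^2 = 0.2198

Answer: 19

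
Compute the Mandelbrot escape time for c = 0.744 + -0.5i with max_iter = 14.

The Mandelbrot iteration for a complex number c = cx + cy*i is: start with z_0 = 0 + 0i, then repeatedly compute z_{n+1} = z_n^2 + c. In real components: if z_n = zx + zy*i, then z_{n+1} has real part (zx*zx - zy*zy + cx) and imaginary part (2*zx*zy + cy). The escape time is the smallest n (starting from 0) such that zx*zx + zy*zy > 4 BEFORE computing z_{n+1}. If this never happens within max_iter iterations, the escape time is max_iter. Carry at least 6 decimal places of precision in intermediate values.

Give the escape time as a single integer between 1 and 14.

z_0 = 0 + 0i, c = 0.7440 + -0.5000i
Iter 1: z = 0.7440 + -0.5000i, |z|^2 = 0.8035
Iter 2: z = 1.0475 + -1.2440i, |z|^2 = 2.6449
Iter 3: z = 0.2938 + -3.1063i, |z|^2 = 9.7352
Escaped at iteration 3

Answer: 3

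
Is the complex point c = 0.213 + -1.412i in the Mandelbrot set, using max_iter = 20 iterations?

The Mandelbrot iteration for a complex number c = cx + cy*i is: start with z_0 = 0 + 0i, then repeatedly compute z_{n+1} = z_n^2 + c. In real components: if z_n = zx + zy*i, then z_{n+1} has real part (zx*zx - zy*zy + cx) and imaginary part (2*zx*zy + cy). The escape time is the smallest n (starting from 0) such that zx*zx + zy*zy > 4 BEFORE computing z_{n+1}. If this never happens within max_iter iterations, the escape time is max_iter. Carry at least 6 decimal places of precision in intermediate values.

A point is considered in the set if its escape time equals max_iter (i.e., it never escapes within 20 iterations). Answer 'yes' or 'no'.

z_0 = 0 + 0i, c = 0.2130 + -1.4120i
Iter 1: z = 0.2130 + -1.4120i, |z|^2 = 2.0391
Iter 2: z = -1.7354 + -2.0135i, |z|^2 = 7.0658
Escaped at iteration 2

Answer: no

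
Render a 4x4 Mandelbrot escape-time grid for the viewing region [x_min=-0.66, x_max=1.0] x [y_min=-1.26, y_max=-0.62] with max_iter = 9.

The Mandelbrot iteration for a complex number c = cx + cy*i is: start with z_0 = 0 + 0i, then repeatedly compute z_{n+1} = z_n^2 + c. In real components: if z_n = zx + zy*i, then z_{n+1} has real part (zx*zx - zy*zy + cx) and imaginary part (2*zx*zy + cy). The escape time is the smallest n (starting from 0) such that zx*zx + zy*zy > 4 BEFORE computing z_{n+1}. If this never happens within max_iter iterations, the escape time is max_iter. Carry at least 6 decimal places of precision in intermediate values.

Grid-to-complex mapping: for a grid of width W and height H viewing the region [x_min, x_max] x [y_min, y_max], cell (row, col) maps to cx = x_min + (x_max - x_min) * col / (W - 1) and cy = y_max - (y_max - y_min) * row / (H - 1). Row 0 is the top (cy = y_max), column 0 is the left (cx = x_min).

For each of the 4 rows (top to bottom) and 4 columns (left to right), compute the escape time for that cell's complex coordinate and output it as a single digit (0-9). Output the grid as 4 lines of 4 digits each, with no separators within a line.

Answer: 7952
4932
3622
3322

Derivation:
(row=0, col=0): c = -0.6600 + -0.6200i → escape time 7
(row=0, col=1): c = -0.1067 + -0.6200i → escape time 9
(row=0, col=2): c = 0.4467 + -0.6200i → escape time 5
(row=0, col=3): c = 1.0000 + -0.6200i → escape time 2
(row=1, col=0): c = -0.6600 + -0.8333i → escape time 4
(row=1, col=1): c = -0.1067 + -0.8333i → escape time 9
(row=1, col=2): c = 0.4467 + -0.8333i → escape time 3
(row=1, col=3): c = 1.0000 + -0.8333i → escape time 2
(row=2, col=0): c = -0.6600 + -1.0467i → escape time 3
(row=2, col=1): c = -0.1067 + -1.0467i → escape time 6
(row=2, col=2): c = 0.4467 + -1.0467i → escape time 2
(row=2, col=3): c = 1.0000 + -1.0467i → escape time 2
(row=3, col=0): c = -0.6600 + -1.2600i → escape time 3
(row=3, col=1): c = -0.1067 + -1.2600i → escape time 3
(row=3, col=2): c = 0.4467 + -1.2600i → escape time 2
(row=3, col=3): c = 1.0000 + -1.2600i → escape time 2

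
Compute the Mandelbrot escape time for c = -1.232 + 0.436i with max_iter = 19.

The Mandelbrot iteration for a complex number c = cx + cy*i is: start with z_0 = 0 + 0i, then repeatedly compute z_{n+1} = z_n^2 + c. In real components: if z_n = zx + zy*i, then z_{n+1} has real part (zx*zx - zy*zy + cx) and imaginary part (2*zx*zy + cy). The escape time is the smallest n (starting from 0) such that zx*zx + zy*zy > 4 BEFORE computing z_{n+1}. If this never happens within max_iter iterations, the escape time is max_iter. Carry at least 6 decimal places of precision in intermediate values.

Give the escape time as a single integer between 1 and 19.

z_0 = 0 + 0i, c = -1.2320 + 0.4360i
Iter 1: z = -1.2320 + 0.4360i, |z|^2 = 1.7079
Iter 2: z = 0.0957 + -0.6383i, |z|^2 = 0.4166
Iter 3: z = -1.6303 + 0.3138i, |z|^2 = 2.7562
Iter 4: z = 1.3273 + -0.5871i, |z|^2 = 2.1065
Iter 5: z = 0.1850 + -1.1226i, |z|^2 = 1.2945
Iter 6: z = -2.4580 + 0.0206i, |z|^2 = 6.0423
Escaped at iteration 6

Answer: 6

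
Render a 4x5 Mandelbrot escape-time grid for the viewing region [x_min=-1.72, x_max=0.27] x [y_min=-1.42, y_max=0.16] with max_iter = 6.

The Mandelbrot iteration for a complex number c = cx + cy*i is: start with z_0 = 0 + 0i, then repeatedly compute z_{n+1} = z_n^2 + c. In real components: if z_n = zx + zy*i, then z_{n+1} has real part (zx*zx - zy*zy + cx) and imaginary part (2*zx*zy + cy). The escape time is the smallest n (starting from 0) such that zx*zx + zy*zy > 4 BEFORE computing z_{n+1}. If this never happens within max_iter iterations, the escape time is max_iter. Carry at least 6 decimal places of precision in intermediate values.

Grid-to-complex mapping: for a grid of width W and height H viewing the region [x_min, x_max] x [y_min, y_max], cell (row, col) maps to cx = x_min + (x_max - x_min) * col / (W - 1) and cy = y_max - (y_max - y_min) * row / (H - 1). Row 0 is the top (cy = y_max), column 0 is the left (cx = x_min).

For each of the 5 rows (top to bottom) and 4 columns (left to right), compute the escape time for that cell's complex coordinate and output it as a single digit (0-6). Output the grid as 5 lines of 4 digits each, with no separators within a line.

(row=0, col=0): c = -1.7200 + 0.1600i → escape time 4
(row=0, col=1): c = -1.0567 + 0.1600i → escape time 6
(row=0, col=2): c = -0.3933 + 0.1600i → escape time 6
(row=0, col=3): c = 0.2700 + 0.1600i → escape time 6
(row=1, col=0): c = -1.7200 + -0.2350i → escape time 4
(row=1, col=1): c = -1.0567 + -0.2350i → escape time 6
(row=1, col=2): c = -0.3933 + -0.2350i → escape time 6
(row=1, col=3): c = 0.2700 + -0.2350i → escape time 6
(row=2, col=0): c = -1.7200 + -0.6300i → escape time 3
(row=2, col=1): c = -1.0567 + -0.6300i → escape time 4
(row=2, col=2): c = -0.3933 + -0.6300i → escape time 6
(row=2, col=3): c = 0.2700 + -0.6300i → escape time 6
(row=3, col=0): c = -1.7200 + -1.0250i → escape time 1
(row=3, col=1): c = -1.0567 + -1.0250i → escape time 3
(row=3, col=2): c = -0.3933 + -1.0250i → escape time 4
(row=3, col=3): c = 0.2700 + -1.0250i → escape time 3
(row=4, col=0): c = -1.7200 + -1.4200i → escape time 1
(row=4, col=1): c = -1.0567 + -1.4200i → escape time 2
(row=4, col=2): c = -0.3933 + -1.4200i → escape time 2
(row=4, col=3): c = 0.2700 + -1.4200i → escape time 2

Answer: 4666
4666
3466
1343
1222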